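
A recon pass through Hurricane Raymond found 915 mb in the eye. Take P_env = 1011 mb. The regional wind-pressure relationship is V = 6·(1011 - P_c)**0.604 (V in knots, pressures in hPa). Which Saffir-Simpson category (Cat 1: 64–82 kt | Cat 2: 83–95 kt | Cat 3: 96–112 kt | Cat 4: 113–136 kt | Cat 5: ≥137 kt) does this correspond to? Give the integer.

2

ΔP = 1011 − 915 = 96 mb.
V ≈ 6 × 96^0.604 = 6 × 15.75 ≈ 95 kt.
95 kt falls in the Category 2 band.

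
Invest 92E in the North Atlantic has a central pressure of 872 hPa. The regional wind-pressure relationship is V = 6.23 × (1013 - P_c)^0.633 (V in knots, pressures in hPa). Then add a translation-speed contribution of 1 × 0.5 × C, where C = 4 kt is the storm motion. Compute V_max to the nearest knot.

145 kt

ΔP = 1013 − 872 = 141 hPa.
141^0.633 ≈ 22.933.
V ≈ 6.23 × 22.933 ≈ 142.9 kt.
Translation term: 1 × 0.5 × 4 = 2 kt.
Corrected V ≈ 144.9 kt → 145 kt.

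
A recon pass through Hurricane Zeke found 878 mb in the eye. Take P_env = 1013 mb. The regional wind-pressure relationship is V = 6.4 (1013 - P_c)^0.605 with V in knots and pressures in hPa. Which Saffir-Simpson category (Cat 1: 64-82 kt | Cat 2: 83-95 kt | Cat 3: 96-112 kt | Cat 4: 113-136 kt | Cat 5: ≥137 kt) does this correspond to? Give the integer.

4

ΔP = 1013 − 878 = 135 mb.
V ≈ 6.4 × 135^0.605 = 6.4 × 19.45 ≈ 124 kt.
124 kt falls in the Category 4 band.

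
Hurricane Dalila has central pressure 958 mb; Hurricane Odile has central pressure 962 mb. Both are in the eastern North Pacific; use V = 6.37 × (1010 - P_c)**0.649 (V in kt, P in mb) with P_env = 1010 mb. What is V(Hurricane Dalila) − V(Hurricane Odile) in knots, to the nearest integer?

Hurricane Dalila: ΔP = 52; V ≈ 6.37 × 52^0.649 ≈ 82.76 kt.
Hurricane Odile: ΔP = 48; V ≈ 6.37 × 48^0.649 ≈ 78.57 kt.
Difference ≈ 82.76 − 78.57 = 4.19 → 4 kt.

4 kt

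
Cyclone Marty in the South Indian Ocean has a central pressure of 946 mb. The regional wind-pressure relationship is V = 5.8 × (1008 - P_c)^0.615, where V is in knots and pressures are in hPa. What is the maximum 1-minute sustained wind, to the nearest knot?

ΔP = 1008 − 946 = 62 mb.
62^0.615 ≈ 12.657.
V ≈ 5.8 × 12.657 ≈ 73.4 kt.

73 kt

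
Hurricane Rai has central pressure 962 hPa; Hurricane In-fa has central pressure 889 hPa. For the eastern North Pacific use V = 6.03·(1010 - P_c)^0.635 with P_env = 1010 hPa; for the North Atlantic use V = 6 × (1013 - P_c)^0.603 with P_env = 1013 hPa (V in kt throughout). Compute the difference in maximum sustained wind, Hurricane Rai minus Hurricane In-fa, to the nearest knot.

Hurricane Rai: ΔP = 48; V ≈ 6.03 × 48^0.635 ≈ 70.45 kt.
Hurricane In-fa: ΔP = 124; V ≈ 6 × 124^0.603 ≈ 109.77 kt.
Difference ≈ 70.45 − 109.77 = -39.32 → -39 kt.

-39 kt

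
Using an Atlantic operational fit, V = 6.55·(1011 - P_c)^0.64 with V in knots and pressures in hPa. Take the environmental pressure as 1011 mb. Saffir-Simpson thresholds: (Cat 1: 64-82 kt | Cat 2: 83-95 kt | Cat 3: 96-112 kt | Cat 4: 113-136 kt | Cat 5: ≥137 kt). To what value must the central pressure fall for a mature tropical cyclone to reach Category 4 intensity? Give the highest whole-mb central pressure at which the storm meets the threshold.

925 mb

Category 4 begins at V = 113 kt.
Required ΔP = (113/6.55)^(1/0.64) = 17.252^1.562 ≈ 85.62 mb.
P_c ≤ 1011 − 85.62 = 925.38, so the highest integer P_c is 925 mb.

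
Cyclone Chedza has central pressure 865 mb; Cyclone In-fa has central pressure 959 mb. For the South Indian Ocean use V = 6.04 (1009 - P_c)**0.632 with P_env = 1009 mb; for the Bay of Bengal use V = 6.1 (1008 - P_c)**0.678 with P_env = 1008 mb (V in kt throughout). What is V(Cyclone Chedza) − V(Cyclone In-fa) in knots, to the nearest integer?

Cyclone Chedza: ΔP = 144; V ≈ 6.04 × 144^0.632 ≈ 139.68 kt.
Cyclone In-fa: ΔP = 49; V ≈ 6.1 × 49^0.678 ≈ 85.37 kt.
Difference ≈ 139.68 − 85.37 = 54.31 → 54 kt.

54 kt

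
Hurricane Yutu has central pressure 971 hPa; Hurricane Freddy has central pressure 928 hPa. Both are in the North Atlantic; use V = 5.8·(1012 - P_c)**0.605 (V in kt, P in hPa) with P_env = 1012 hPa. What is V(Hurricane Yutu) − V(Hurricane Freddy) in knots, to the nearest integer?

Hurricane Yutu: ΔP = 41; V ≈ 5.8 × 41^0.605 ≈ 54.85 kt.
Hurricane Freddy: ΔP = 84; V ≈ 5.8 × 84^0.605 ≈ 84.65 kt.
Difference ≈ 54.85 − 84.65 = -29.80 → -30 kt.

-30 kt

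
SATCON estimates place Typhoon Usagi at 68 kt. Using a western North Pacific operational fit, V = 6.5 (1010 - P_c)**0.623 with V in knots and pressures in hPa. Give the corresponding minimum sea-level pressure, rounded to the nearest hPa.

ΔP = (V / 6.5)^(1/0.623) = (68/6.5)^1.605.
68/6.5 = 10.462; 10.462^1.605 ≈ 43.31 hPa.
P_c = 1010 − 43.31 = 966.69 ≈ 967 hPa.

967 hPa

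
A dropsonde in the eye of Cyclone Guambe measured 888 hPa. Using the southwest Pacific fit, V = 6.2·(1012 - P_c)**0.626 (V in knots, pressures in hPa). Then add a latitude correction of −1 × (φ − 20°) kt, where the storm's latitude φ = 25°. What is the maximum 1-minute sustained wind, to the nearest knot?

ΔP = 1012 − 888 = 124 hPa.
124^0.626 ≈ 20.440.
V ≈ 6.2 × 20.440 ≈ 126.7 kt.
Latitude correction: −1 × (25 − 20) = -5 kt.
Corrected V ≈ 121.7 kt → 122 kt.

122 kt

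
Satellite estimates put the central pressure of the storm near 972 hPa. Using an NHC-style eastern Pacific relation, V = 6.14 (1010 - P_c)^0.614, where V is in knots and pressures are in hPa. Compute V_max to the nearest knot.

57 kt

ΔP = 1010 − 972 = 38 hPa.
38^0.614 ≈ 9.332.
V ≈ 6.14 × 9.332 ≈ 57.3 kt.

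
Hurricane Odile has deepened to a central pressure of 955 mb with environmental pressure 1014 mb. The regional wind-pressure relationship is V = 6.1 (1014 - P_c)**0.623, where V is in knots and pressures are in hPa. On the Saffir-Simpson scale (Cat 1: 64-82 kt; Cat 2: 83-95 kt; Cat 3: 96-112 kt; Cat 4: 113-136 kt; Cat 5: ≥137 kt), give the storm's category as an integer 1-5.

1

ΔP = 1014 − 955 = 59 mb.
V ≈ 6.1 × 59^0.623 = 6.1 × 12.68 ≈ 77 kt.
77 kt falls in the Category 1 band.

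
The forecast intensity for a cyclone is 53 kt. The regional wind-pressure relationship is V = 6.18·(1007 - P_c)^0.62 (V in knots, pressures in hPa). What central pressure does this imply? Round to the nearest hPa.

975 hPa

ΔP = (V / 6.18)^(1/0.62) = (53/6.18)^1.613.
53/6.18 = 8.576; 8.576^1.613 ≈ 32.01 hPa.
P_c = 1007 − 32.01 = 974.99 ≈ 975 hPa.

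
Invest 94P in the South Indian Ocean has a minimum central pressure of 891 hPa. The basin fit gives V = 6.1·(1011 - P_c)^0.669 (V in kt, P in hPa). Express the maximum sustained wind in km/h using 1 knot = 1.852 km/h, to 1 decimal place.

277.9 km/h

ΔP = 1011 − 891 = 120 hPa.
V ≈ 6.1 × 120^0.669 = 6.1 × 24.602 ≈ 150.073 kt.
150.073 × 1.852 ≈ 277.93 km/h → 277.9 km/h.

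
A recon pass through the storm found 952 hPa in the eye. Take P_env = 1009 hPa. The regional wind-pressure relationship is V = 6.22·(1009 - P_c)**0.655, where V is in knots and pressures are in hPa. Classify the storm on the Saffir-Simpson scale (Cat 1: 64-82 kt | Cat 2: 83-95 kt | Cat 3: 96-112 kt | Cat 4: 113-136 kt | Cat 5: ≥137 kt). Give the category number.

ΔP = 1009 − 952 = 57 hPa.
V ≈ 6.22 × 57^0.655 = 6.22 × 14.13 ≈ 88 kt.
88 kt falls in the Category 2 band.

2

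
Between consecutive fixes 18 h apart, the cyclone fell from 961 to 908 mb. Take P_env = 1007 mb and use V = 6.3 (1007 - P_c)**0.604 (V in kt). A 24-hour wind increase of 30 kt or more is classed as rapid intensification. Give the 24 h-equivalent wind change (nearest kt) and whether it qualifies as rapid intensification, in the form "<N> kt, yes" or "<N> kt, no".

50 kt, yes

V₁: ΔP = 46, V ≈ 6.3 × 46^0.604 ≈ 63.63 kt.
V₂: ΔP = 99, V ≈ 6.3 × 99^0.604 ≈ 101.09 kt.
ΔV over 18 h = 37.46 kt → 24 h equivalent = 37.46 × 24/18 ≈ 49.95 kt.
50 kt ≥ 30 kt ⇒ rapid intensification.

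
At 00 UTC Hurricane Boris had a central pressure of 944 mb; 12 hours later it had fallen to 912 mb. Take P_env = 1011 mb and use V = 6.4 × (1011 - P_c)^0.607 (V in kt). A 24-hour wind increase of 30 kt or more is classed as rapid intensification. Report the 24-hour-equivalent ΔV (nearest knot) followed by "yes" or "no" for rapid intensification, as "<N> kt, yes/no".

44 kt, yes

V₁: ΔP = 67, V ≈ 6.4 × 67^0.607 ≈ 82.15 kt.
V₂: ΔP = 99, V ≈ 6.4 × 99^0.607 ≈ 104.12 kt.
ΔV over 12 h = 21.97 kt → 24 h equivalent = 21.97 × 24/12 ≈ 43.94 kt.
44 kt ≥ 30 kt ⇒ rapid intensification.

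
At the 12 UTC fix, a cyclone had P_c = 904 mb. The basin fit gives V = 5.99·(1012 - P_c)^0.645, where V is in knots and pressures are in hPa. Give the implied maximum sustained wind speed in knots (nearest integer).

123 kt

ΔP = 1012 − 904 = 108 mb.
108^0.645 ≈ 20.491.
V ≈ 5.99 × 20.491 ≈ 122.7 kt.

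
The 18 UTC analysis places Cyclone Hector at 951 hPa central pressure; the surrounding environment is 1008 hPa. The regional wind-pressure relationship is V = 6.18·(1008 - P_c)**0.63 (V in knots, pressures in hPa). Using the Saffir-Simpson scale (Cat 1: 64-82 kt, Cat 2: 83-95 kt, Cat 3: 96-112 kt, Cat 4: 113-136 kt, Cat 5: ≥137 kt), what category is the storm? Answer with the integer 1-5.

1

ΔP = 1008 − 951 = 57 hPa.
V ≈ 6.18 × 57^0.63 = 6.18 × 12.77 ≈ 79 kt.
79 kt falls in the Category 1 band.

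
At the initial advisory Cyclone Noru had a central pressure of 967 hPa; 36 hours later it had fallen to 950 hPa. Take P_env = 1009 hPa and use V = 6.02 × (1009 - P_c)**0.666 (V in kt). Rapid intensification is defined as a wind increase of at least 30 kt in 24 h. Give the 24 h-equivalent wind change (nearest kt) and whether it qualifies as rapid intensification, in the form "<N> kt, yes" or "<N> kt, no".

12 kt, no

V₁: ΔP = 42, V ≈ 6.02 × 42^0.666 ≈ 72.56 kt.
V₂: ΔP = 59, V ≈ 6.02 × 59^0.666 ≈ 90.99 kt.
ΔV over 36 h = 18.43 kt → 24 h equivalent = 18.43 × 24/36 ≈ 12.29 kt.
12 kt < 30 kt ⇒ not rapid intensification.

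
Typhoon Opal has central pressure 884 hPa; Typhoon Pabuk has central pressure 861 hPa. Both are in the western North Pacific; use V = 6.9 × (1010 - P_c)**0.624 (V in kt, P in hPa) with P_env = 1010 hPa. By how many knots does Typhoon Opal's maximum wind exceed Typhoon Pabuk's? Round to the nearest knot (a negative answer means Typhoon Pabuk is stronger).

Typhoon Opal: ΔP = 126; V ≈ 6.9 × 126^0.624 ≈ 141.08 kt.
Typhoon Pabuk: ΔP = 149; V ≈ 6.9 × 149^0.624 ≈ 156.65 kt.
Difference ≈ 141.08 − 156.65 = -15.57 → -16 kt.

-16 kt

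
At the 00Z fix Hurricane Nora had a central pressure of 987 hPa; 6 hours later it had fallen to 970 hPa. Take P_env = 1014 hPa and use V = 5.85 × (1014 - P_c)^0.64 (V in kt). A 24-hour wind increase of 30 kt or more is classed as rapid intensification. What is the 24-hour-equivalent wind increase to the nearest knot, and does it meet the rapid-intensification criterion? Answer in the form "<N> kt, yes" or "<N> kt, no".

71 kt, yes

V₁: ΔP = 27, V ≈ 5.85 × 27^0.64 ≈ 48.22 kt.
V₂: ΔP = 44, V ≈ 5.85 × 44^0.64 ≈ 65.91 kt.
ΔV over 6 h = 17.69 kt → 24 h equivalent = 17.69 × 24/6 ≈ 70.76 kt.
71 kt ≥ 30 kt ⇒ rapid intensification.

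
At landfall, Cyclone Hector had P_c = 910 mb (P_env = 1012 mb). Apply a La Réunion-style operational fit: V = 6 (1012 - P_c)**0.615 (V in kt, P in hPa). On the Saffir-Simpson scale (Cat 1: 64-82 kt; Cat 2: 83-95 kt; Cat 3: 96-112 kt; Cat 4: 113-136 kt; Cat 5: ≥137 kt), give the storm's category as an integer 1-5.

ΔP = 1012 − 910 = 102 mb.
V ≈ 6 × 102^0.615 = 6 × 17.19 ≈ 103 kt.
103 kt falls in the Category 3 band.

3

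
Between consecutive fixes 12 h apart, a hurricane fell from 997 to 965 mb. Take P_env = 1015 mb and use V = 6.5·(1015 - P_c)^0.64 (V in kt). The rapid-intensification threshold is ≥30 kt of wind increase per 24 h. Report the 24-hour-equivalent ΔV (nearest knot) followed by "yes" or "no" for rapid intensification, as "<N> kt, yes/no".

V₁: ΔP = 18, V ≈ 6.5 × 18^0.64 ≈ 41.33 kt.
V₂: ΔP = 50, V ≈ 6.5 × 50^0.64 ≈ 79.48 kt.
ΔV over 12 h = 38.15 kt → 24 h equivalent = 38.15 × 24/12 ≈ 76.30 kt.
76 kt ≥ 30 kt ⇒ rapid intensification.

76 kt, yes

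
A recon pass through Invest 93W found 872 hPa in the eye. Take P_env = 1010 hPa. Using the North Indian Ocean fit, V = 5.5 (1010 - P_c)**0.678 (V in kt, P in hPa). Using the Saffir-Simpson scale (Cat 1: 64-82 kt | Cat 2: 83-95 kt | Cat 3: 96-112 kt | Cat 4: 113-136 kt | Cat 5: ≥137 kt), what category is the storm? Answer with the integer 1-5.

5

ΔP = 1010 − 872 = 138 hPa.
V ≈ 5.5 × 138^0.678 = 5.5 × 28.24 ≈ 155 kt.
155 kt falls in the Category 5 band.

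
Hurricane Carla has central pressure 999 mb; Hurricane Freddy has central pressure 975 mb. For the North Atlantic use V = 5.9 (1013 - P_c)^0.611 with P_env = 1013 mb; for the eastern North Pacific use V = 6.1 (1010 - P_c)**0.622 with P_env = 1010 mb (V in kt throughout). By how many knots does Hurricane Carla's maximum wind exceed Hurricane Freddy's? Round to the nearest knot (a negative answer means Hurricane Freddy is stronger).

-26 kt

Hurricane Carla: ΔP = 14; V ≈ 5.9 × 14^0.611 ≈ 29.59 kt.
Hurricane Freddy: ΔP = 35; V ≈ 6.1 × 35^0.622 ≈ 55.69 kt.
Difference ≈ 29.59 − 55.69 = -26.10 → -26 kt.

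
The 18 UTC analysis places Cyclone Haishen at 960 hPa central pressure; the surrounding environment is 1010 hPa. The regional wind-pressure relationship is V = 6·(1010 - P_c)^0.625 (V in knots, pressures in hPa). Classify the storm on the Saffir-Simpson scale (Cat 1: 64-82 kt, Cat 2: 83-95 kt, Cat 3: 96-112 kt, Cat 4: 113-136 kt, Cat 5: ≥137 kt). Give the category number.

ΔP = 1010 − 960 = 50 hPa.
V ≈ 6 × 50^0.625 = 6 × 11.53 ≈ 69 kt.
69 kt falls in the Category 1 band.

1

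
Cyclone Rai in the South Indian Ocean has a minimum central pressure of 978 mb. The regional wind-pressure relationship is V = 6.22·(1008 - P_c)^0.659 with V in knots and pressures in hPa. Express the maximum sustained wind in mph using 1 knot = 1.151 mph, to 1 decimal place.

67.3 mph

ΔP = 1008 − 978 = 30 mb.
V ≈ 6.22 × 30^0.659 = 6.22 × 9.406 ≈ 58.508 kt.
58.508 × 1.151 ≈ 67.34 mph → 67.3 mph.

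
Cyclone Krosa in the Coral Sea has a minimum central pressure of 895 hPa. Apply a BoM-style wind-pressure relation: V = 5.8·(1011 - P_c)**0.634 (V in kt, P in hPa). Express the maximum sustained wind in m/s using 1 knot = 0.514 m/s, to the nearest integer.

61 m/s

ΔP = 1011 − 895 = 116 hPa.
V ≈ 5.8 × 116^0.634 = 5.8 × 20.364 ≈ 118.112 kt.
118.112 × 0.514 ≈ 60.71 m/s → 61 m/s.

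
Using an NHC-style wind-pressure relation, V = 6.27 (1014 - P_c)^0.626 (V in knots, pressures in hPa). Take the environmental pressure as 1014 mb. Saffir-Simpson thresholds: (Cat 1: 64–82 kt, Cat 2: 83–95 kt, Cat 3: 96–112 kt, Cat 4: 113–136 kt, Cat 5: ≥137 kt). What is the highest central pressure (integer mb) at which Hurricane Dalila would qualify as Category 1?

Category 1 begins at V = 64 kt.
Required ΔP = (64/6.27)^(1/0.626) = 10.207^1.597 ≈ 40.90 mb.
P_c ≤ 1014 − 40.90 = 973.10, so the highest integer P_c is 973 mb.

973 mb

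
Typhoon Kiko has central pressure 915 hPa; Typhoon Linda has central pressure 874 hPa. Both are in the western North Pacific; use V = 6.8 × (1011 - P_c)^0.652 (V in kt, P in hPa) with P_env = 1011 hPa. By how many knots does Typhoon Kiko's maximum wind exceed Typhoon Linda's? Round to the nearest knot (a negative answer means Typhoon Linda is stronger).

Typhoon Kiko: ΔP = 96; V ≈ 6.8 × 96^0.652 ≈ 133.34 kt.
Typhoon Linda: ΔP = 137; V ≈ 6.8 × 137^0.652 ≈ 168.13 kt.
Difference ≈ 133.34 − 168.13 = -34.79 → -35 kt.

-35 kt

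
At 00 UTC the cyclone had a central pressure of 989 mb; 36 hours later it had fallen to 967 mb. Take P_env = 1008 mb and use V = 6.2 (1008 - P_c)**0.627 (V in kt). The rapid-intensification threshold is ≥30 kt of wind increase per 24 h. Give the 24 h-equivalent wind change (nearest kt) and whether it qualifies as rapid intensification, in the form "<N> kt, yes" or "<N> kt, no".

V₁: ΔP = 19, V ≈ 6.2 × 19^0.627 ≈ 39.28 kt.
V₂: ΔP = 41, V ≈ 6.2 × 41^0.627 ≈ 63.62 kt.
ΔV over 36 h = 24.34 kt → 24 h equivalent = 24.34 × 24/36 ≈ 16.23 kt.
16 kt < 30 kt ⇒ not rapid intensification.

16 kt, no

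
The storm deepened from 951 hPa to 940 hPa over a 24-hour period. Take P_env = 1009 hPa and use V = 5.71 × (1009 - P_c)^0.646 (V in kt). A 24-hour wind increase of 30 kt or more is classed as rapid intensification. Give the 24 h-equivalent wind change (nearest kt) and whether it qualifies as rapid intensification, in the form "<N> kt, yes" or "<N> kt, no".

9 kt, no

V₁: ΔP = 58, V ≈ 5.71 × 58^0.646 ≈ 78.67 kt.
V₂: ΔP = 69, V ≈ 5.71 × 69^0.646 ≈ 88.01 kt.
ΔV over 24 h = 9.34 kt → 24 h equivalent = 9.34 × 24/24 ≈ 9.34 kt.
9 kt < 30 kt ⇒ not rapid intensification.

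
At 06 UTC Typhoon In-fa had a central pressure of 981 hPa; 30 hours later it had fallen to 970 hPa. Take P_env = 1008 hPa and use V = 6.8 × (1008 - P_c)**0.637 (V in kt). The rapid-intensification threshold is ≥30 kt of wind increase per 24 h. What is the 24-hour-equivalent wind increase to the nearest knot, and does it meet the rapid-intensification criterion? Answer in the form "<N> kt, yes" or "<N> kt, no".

11 kt, no

V₁: ΔP = 27, V ≈ 6.8 × 27^0.637 ≈ 55.50 kt.
V₂: ΔP = 38, V ≈ 6.8 × 38^0.637 ≈ 69.00 kt.
ΔV over 30 h = 13.50 kt → 24 h equivalent = 13.50 × 24/30 ≈ 10.80 kt.
11 kt < 30 kt ⇒ not rapid intensification.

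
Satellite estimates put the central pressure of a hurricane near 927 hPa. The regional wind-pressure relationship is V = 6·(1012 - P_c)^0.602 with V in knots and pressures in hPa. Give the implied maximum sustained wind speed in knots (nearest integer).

87 kt

ΔP = 1012 − 927 = 85 hPa.
85^0.602 ≈ 14.505.
V ≈ 6 × 14.505 ≈ 87.0 kt.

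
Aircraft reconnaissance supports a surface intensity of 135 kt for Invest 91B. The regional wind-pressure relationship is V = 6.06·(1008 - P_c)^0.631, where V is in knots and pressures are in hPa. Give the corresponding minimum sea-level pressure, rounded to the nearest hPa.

ΔP = (V / 6.06)^(1/0.631) = (135/6.06)^1.585.
135/6.06 = 22.277; 22.277^1.585 ≈ 136.80 hPa.
P_c = 1008 − 136.80 = 871.20 ≈ 871 hPa.

871 hPa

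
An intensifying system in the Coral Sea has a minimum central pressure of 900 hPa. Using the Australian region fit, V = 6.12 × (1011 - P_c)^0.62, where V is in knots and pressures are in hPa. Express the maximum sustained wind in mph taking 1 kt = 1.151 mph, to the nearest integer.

131 mph

ΔP = 1011 − 900 = 111 hPa.
V ≈ 6.12 × 111^0.62 = 6.12 × 18.540 ≈ 113.462 kt.
113.462 × 1.151 ≈ 130.60 mph → 131 mph.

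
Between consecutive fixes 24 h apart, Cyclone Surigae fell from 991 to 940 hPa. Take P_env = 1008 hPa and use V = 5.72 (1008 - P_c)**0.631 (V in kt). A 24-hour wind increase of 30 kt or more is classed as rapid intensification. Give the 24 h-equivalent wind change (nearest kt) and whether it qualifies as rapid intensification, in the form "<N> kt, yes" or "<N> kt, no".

48 kt, yes

V₁: ΔP = 17, V ≈ 5.72 × 17^0.631 ≈ 34.18 kt.
V₂: ΔP = 68, V ≈ 5.72 × 68^0.631 ≈ 81.98 kt.
ΔV over 24 h = 47.80 kt → 24 h equivalent = 47.80 × 24/24 ≈ 47.80 kt.
48 kt ≥ 30 kt ⇒ rapid intensification.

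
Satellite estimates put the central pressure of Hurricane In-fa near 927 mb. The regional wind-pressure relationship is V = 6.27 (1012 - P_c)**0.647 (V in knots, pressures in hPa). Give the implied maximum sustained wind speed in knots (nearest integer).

111 kt

ΔP = 1012 − 927 = 85 mb.
85^0.647 ≈ 17.715.
V ≈ 6.27 × 17.715 ≈ 111.1 kt.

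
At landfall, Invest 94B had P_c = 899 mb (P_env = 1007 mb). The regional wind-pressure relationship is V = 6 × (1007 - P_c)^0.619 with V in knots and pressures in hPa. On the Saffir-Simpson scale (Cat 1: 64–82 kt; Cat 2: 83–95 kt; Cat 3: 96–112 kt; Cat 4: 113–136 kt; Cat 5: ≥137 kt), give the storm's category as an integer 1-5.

ΔP = 1007 − 899 = 108 mb.
V ≈ 6 × 108^0.619 = 6 × 18.14 ≈ 109 kt.
109 kt falls in the Category 3 band.

3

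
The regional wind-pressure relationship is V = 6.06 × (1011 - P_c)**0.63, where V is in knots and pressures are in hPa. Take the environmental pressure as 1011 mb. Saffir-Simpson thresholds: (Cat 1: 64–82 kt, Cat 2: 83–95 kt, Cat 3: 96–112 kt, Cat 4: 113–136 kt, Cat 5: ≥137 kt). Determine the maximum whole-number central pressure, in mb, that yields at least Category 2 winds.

947 mb

Category 2 begins at V = 83 kt.
Required ΔP = (83/6.06)^(1/0.63) = 13.696^1.587 ≈ 63.70 mb.
P_c ≤ 1011 − 63.70 = 947.30, so the highest integer P_c is 947 mb.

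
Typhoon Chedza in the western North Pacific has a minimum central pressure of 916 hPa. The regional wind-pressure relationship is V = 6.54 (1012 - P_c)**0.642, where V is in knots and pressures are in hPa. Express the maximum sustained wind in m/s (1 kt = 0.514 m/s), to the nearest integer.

ΔP = 1012 − 916 = 96 hPa.
V ≈ 6.54 × 96^0.642 = 6.54 × 18.733 ≈ 122.517 kt.
122.517 × 0.514 ≈ 62.97 m/s → 63 m/s.

63 m/s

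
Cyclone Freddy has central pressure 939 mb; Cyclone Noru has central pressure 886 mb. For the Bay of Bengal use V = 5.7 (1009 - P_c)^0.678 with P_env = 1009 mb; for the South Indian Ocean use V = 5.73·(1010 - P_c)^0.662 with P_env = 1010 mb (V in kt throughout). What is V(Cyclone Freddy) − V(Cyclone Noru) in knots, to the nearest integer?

Cyclone Freddy: ΔP = 70; V ≈ 5.7 × 70^0.678 ≈ 101.59 kt.
Cyclone Noru: ΔP = 124; V ≈ 5.73 × 124^0.662 ≈ 139.32 kt.
Difference ≈ 101.59 − 139.32 = -37.73 → -38 kt.

-38 kt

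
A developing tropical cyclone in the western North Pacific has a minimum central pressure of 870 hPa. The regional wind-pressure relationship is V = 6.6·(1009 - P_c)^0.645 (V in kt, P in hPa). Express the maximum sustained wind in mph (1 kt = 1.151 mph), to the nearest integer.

ΔP = 1009 − 870 = 139 hPa.
V ≈ 6.6 × 139^0.645 = 6.6 × 24.113 ≈ 159.143 kt.
159.143 × 1.151 ≈ 183.17 mph → 183 mph.

183 mph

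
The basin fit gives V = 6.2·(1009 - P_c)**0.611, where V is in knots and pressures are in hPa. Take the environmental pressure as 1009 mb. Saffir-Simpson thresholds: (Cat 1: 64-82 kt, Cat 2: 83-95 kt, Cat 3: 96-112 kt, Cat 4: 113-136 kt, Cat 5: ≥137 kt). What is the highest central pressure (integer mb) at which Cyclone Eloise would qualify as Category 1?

963 mb

Category 1 begins at V = 64 kt.
Required ΔP = (64/6.2)^(1/0.611) = 10.323^1.637 ≈ 45.63 mb.
P_c ≤ 1009 − 45.63 = 963.37, so the highest integer P_c is 963 mb.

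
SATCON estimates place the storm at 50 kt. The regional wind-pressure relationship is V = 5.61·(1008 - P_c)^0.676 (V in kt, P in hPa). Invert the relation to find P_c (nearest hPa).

983 hPa

ΔP = (V / 5.61)^(1/0.676) = (50/5.61)^1.479.
50/5.61 = 8.913; 8.913^1.479 ≈ 25.43 hPa.
P_c = 1008 − 25.43 = 982.57 ≈ 983 hPa.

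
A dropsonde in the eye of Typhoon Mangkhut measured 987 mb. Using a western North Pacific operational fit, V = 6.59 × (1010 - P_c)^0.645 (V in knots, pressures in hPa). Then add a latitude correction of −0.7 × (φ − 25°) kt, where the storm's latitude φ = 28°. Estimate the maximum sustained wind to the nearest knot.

48 kt

ΔP = 1010 − 987 = 23 mb.
23^0.645 ≈ 7.556.
V ≈ 6.59 × 7.556 ≈ 49.8 kt.
Latitude correction: −0.7 × (28 − 25) = -2.1 kt.
Corrected V ≈ 47.7 kt → 48 kt.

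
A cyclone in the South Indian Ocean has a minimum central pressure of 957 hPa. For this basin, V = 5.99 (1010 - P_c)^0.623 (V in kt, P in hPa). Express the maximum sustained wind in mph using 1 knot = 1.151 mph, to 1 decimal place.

81.8 mph

ΔP = 1010 − 957 = 53 hPa.
V ≈ 5.99 × 53^0.623 = 5.99 × 11.864 ≈ 71.064 kt.
71.064 × 1.151 ≈ 81.79 mph → 81.8 mph.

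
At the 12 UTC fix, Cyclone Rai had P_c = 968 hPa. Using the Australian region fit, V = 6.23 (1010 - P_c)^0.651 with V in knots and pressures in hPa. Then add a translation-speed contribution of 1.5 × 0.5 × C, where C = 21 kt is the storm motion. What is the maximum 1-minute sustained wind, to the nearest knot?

87 kt

ΔP = 1010 − 968 = 42 hPa.
42^0.651 ≈ 11.396.
V ≈ 6.23 × 11.396 ≈ 71.0 kt.
Translation term: 1.5 × 0.5 × 21 = 15.75 kt.
Corrected V ≈ 86.75 kt → 87 kt.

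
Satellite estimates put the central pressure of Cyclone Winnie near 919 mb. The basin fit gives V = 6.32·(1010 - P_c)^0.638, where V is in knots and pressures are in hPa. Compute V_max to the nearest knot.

ΔP = 1010 − 919 = 91 mb.
91^0.638 ≈ 17.777.
V ≈ 6.32 × 17.777 ≈ 112.4 kt.

112 kt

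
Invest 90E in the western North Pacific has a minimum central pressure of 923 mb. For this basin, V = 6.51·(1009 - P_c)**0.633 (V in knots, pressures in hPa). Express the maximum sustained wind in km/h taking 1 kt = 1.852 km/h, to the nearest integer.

202 km/h

ΔP = 1009 − 923 = 86 mb.
V ≈ 6.51 × 86^0.633 = 6.51 × 16.770 ≈ 109.174 kt.
109.174 × 1.852 ≈ 202.19 km/h → 202 km/h.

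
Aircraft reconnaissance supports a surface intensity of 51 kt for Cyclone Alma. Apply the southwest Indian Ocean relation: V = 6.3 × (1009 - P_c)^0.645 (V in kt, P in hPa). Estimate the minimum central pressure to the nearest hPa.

983 hPa

ΔP = (V / 6.3)^(1/0.645) = (51/6.3)^1.550.
51/6.3 = 8.095; 8.095^1.550 ≈ 25.59 hPa.
P_c = 1009 − 25.59 = 983.41 ≈ 983 hPa.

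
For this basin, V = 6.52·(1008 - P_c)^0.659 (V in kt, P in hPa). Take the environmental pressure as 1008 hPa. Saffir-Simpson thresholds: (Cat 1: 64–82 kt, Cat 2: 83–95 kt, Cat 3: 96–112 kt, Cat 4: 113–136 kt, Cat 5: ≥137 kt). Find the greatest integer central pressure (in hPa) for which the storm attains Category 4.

932 hPa

Category 4 begins at V = 113 kt.
Required ΔP = (113/6.52)^(1/0.659) = 17.331^1.517 ≈ 75.83 hPa.
P_c ≤ 1008 − 75.83 = 932.17, so the highest integer P_c is 932 hPa.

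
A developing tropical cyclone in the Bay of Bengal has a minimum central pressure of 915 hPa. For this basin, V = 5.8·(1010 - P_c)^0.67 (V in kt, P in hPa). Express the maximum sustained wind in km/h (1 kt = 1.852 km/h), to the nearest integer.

227 km/h

ΔP = 1010 − 915 = 95 hPa.
V ≈ 5.8 × 95^0.67 = 5.8 × 21.139 ≈ 122.603 kt.
122.603 × 1.852 ≈ 227.06 km/h → 227 km/h.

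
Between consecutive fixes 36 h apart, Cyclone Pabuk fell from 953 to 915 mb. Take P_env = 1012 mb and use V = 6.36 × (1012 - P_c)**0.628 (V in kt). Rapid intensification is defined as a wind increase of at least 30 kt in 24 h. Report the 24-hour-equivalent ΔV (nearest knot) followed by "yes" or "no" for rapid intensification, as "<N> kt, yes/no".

V₁: ΔP = 59, V ≈ 6.36 × 59^0.628 ≈ 82.33 kt.
V₂: ΔP = 97, V ≈ 6.36 × 97^0.628 ≈ 112.50 kt.
ΔV over 36 h = 30.17 kt → 24 h equivalent = 30.17 × 24/36 ≈ 20.11 kt.
20 kt < 30 kt ⇒ not rapid intensification.

20 kt, no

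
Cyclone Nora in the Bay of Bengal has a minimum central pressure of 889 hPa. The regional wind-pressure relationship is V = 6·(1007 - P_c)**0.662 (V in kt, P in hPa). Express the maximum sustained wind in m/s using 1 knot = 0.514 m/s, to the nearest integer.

73 m/s

ΔP = 1007 − 889 = 118 hPa.
V ≈ 6 × 118^0.662 = 6 × 23.528 ≈ 141.168 kt.
141.168 × 0.514 ≈ 72.56 m/s → 73 m/s.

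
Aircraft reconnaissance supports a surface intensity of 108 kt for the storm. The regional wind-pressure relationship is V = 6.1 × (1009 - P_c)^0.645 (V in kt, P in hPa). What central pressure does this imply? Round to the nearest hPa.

923 hPa

ΔP = (V / 6.1)^(1/0.645) = (108/6.1)^1.550.
108/6.1 = 17.705; 17.705^1.550 ≈ 86.11 hPa.
P_c = 1009 − 86.11 = 922.89 ≈ 923 hPa.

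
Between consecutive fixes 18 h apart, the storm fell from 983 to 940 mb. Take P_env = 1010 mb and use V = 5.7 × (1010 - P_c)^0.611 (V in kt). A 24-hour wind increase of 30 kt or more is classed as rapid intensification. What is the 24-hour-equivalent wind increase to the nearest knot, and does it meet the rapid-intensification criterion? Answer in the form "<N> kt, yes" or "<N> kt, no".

V₁: ΔP = 27, V ≈ 5.7 × 27^0.611 ≈ 42.70 kt.
V₂: ΔP = 70, V ≈ 5.7 × 70^0.611 ≈ 76.42 kt.
ΔV over 18 h = 33.72 kt → 24 h equivalent = 33.72 × 24/18 ≈ 44.96 kt.
45 kt ≥ 30 kt ⇒ rapid intensification.

45 kt, yes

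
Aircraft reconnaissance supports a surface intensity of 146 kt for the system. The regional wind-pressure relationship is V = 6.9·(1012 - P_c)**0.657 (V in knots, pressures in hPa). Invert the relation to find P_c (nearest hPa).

908 hPa

ΔP = (V / 6.9)^(1/0.657) = (146/6.9)^1.522.
146/6.9 = 21.159; 21.159^1.522 ≈ 104.11 hPa.
P_c = 1012 − 104.11 = 907.89 ≈ 908 hPa.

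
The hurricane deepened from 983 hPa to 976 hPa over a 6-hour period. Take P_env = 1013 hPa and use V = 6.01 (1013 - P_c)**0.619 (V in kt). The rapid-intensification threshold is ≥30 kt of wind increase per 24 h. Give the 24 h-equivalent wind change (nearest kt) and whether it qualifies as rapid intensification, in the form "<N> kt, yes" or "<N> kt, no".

V₁: ΔP = 30, V ≈ 6.01 × 30^0.619 ≈ 49.34 kt.
V₂: ΔP = 37, V ≈ 6.01 × 37^0.619 ≈ 56.18 kt.
ΔV over 6 h = 6.84 kt → 24 h equivalent = 6.84 × 24/6 ≈ 27.36 kt.
27 kt < 30 kt ⇒ not rapid intensification.

27 kt, no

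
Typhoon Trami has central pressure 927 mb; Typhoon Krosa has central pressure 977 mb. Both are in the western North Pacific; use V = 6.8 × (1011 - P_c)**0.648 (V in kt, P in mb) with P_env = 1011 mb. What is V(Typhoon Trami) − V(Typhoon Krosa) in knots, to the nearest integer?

Typhoon Trami: ΔP = 84; V ≈ 6.8 × 84^0.648 ≈ 120.07 kt.
Typhoon Krosa: ΔP = 34; V ≈ 6.8 × 34^0.648 ≈ 66.82 kt.
Difference ≈ 120.07 − 66.82 = 53.25 → 53 kt.

53 kt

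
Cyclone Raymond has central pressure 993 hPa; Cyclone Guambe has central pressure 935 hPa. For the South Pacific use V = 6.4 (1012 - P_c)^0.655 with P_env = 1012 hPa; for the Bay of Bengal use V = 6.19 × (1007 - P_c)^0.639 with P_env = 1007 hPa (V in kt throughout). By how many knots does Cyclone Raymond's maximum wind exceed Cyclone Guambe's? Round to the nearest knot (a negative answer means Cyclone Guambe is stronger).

Cyclone Raymond: ΔP = 19; V ≈ 6.4 × 19^0.655 ≈ 44.03 kt.
Cyclone Guambe: ΔP = 72; V ≈ 6.19 × 72^0.639 ≈ 95.18 kt.
Difference ≈ 44.03 − 95.18 = -51.15 → -51 kt.

-51 kt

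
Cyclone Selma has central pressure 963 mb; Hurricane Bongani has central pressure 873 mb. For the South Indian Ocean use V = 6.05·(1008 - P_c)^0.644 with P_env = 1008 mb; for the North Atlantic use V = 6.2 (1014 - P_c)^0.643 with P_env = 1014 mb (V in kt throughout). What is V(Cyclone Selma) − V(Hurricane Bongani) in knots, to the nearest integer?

Cyclone Selma: ΔP = 45; V ≈ 6.05 × 45^0.644 ≈ 70.21 kt.
Hurricane Bongani: ΔP = 141; V ≈ 6.2 × 141^0.643 ≈ 149.40 kt.
Difference ≈ 70.21 − 149.40 = -79.19 → -79 kt.

-79 kt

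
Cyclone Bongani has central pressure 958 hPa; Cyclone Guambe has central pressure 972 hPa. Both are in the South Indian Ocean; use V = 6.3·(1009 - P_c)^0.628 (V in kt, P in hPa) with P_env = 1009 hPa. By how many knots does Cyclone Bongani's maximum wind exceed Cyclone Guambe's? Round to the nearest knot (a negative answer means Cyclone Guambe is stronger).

14 kt

Cyclone Bongani: ΔP = 51; V ≈ 6.3 × 51^0.628 ≈ 74.42 kt.
Cyclone Guambe: ΔP = 37; V ≈ 6.3 × 37^0.628 ≈ 60.84 kt.
Difference ≈ 74.42 − 60.84 = 13.58 → 14 kt.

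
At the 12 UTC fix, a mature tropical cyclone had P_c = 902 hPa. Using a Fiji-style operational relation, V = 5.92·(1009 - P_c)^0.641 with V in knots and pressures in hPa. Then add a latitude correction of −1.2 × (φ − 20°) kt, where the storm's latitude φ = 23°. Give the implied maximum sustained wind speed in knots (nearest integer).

ΔP = 1009 − 902 = 107 hPa.
107^0.641 ≈ 19.991.
V ≈ 5.92 × 19.991 ≈ 118.3 kt.
Latitude correction: −1.2 × (23 − 20) = -3.6 kt.
Corrected V ≈ 114.7 kt → 115 kt.

115 kt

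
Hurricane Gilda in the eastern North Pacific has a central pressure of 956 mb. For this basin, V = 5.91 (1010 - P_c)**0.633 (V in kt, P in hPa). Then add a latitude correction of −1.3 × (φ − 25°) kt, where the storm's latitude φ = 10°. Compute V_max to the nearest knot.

ΔP = 1010 − 956 = 54 mb.
54^0.633 ≈ 12.491.
V ≈ 5.91 × 12.491 ≈ 73.8 kt.
Latitude correction: −1.3 × (10 − 25) = 19.5 kt.
Corrected V ≈ 93.3 kt → 93 kt.

93 kt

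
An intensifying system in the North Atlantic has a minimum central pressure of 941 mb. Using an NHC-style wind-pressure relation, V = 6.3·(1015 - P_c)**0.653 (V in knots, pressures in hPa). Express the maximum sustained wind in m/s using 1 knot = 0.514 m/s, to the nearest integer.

ΔP = 1015 − 941 = 74 mb.
V ≈ 6.3 × 74^0.653 = 6.3 × 16.619 ≈ 104.701 kt.
104.701 × 0.514 ≈ 53.82 m/s → 54 m/s.

54 m/s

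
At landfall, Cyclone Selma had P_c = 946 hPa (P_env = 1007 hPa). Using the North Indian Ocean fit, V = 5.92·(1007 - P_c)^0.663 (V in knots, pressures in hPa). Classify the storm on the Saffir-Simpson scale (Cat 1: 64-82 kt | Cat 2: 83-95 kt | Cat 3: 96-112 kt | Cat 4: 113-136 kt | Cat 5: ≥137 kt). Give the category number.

ΔP = 1007 − 946 = 61 hPa.
V ≈ 5.92 × 61^0.663 = 5.92 × 15.26 ≈ 90 kt.
90 kt falls in the Category 2 band.

2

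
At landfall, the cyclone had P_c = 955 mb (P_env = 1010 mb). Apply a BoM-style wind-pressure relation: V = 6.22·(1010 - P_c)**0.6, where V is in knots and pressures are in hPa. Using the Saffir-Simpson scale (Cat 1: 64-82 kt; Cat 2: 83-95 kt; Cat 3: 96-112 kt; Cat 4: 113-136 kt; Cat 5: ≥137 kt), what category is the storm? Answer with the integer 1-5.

ΔP = 1010 − 955 = 55 mb.
V ≈ 6.22 × 55^0.6 = 6.22 × 11.07 ≈ 69 kt.
69 kt falls in the Category 1 band.

1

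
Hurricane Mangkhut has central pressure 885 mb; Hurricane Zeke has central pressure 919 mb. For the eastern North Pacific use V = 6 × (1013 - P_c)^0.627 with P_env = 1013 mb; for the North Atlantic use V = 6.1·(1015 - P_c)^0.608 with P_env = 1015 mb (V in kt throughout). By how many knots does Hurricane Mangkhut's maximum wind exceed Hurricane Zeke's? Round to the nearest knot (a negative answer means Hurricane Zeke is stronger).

Hurricane Mangkhut: ΔP = 128; V ≈ 6 × 128^0.627 ≈ 125.71 kt.
Hurricane Zeke: ΔP = 96; V ≈ 6.1 × 96^0.608 ≈ 97.85 kt.
Difference ≈ 125.71 − 97.85 = 27.86 → 28 kt.

28 kt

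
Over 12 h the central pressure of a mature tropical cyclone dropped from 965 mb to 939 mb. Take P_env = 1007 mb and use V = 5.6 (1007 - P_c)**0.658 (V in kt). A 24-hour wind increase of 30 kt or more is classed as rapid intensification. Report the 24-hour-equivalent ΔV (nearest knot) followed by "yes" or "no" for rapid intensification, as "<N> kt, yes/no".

V₁: ΔP = 42, V ≈ 5.6 × 42^0.658 ≈ 65.51 kt.
V₂: ΔP = 68, V ≈ 5.6 × 68^0.658 ≈ 89.95 kt.
ΔV over 12 h = 24.44 kt → 24 h equivalent = 24.44 × 24/12 ≈ 48.88 kt.
49 kt ≥ 30 kt ⇒ rapid intensification.

49 kt, yes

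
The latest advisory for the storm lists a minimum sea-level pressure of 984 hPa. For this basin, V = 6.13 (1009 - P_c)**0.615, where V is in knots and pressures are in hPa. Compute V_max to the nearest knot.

ΔP = 1009 − 984 = 25 hPa.
25^0.615 ≈ 7.240.
V ≈ 6.13 × 7.240 ≈ 44.4 kt.

44 kt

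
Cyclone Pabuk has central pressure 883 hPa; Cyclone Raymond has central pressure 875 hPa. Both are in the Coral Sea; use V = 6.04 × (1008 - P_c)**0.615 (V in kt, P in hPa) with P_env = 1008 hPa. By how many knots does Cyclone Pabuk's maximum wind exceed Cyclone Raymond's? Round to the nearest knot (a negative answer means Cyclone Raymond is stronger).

-5 kt

Cyclone Pabuk: ΔP = 125; V ≈ 6.04 × 125^0.615 ≈ 117.66 kt.
Cyclone Raymond: ΔP = 133; V ≈ 6.04 × 133^0.615 ≈ 122.24 kt.
Difference ≈ 117.66 − 122.24 = -4.58 → -5 kt.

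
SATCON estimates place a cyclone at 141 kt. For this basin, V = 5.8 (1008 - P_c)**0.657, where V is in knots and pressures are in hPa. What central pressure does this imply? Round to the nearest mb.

ΔP = (V / 5.8)^(1/0.657) = (141/5.8)^1.522.
141/5.8 = 24.310; 24.310^1.522 ≈ 128.61 mb.
P_c = 1008 − 128.61 = 879.39 ≈ 879 mb.

879 mb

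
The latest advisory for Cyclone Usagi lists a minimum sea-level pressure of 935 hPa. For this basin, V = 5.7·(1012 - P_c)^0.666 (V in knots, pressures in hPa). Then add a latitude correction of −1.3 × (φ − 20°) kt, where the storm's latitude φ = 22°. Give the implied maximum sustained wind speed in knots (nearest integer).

100 kt

ΔP = 1012 − 935 = 77 hPa.
77^0.666 ≈ 18.047.
V ≈ 5.7 × 18.047 ≈ 102.9 kt.
Latitude correction: −1.3 × (22 − 20) = -2.6 kt.
Corrected V ≈ 100.3 kt → 100 kt.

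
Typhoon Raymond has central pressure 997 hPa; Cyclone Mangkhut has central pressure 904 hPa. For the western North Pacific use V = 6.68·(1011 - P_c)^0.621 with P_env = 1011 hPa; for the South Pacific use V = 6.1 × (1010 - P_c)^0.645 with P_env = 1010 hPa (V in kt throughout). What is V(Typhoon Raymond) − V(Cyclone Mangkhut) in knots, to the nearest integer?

Typhoon Raymond: ΔP = 14; V ≈ 6.68 × 14^0.621 ≈ 34.40 kt.
Cyclone Mangkhut: ΔP = 106; V ≈ 6.1 × 106^0.645 ≈ 123.50 kt.
Difference ≈ 34.40 − 123.50 = -89.10 → -89 kt.

-89 kt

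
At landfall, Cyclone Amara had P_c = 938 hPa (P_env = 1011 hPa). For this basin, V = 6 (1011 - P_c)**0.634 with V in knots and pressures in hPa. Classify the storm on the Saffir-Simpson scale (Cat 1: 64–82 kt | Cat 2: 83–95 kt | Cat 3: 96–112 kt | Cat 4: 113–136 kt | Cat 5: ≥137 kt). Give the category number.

ΔP = 1011 − 938 = 73 hPa.
V ≈ 6 × 73^0.634 = 6 × 15.18 ≈ 91 kt.
91 kt falls in the Category 2 band.

2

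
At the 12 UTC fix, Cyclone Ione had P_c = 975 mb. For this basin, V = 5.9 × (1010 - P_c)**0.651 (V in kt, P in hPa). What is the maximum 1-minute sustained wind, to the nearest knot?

ΔP = 1010 − 975 = 35 mb.
35^0.651 ≈ 10.120.
V ≈ 5.9 × 10.120 ≈ 59.7 kt.

60 kt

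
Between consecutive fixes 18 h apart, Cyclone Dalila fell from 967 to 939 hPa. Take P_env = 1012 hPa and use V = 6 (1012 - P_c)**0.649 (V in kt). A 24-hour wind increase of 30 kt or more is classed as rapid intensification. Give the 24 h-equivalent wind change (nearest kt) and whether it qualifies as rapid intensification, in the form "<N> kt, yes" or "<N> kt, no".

35 kt, yes

V₁: ΔP = 45, V ≈ 6 × 45^0.649 ≈ 70.97 kt.
V₂: ΔP = 73, V ≈ 6 × 73^0.649 ≈ 97.15 kt.
ΔV over 18 h = 26.18 kt → 24 h equivalent = 26.18 × 24/18 ≈ 34.91 kt.
35 kt ≥ 30 kt ⇒ rapid intensification.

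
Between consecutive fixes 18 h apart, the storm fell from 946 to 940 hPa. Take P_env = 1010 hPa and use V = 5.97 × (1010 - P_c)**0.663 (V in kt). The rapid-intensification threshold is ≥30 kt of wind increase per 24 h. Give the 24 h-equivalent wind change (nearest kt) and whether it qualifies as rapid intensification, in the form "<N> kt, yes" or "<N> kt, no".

V₁: ΔP = 64, V ≈ 5.97 × 64^0.663 ≈ 94.07 kt.
V₂: ΔP = 70, V ≈ 5.97 × 70^0.663 ≈ 99.83 kt.
ΔV over 18 h = 5.76 kt → 24 h equivalent = 5.76 × 24/18 ≈ 7.68 kt.
8 kt < 30 kt ⇒ not rapid intensification.

8 kt, no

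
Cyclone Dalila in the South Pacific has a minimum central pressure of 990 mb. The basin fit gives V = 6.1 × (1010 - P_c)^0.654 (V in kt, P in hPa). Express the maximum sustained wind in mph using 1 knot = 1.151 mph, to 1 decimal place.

49.8 mph

ΔP = 1010 − 990 = 20 mb.
V ≈ 6.1 × 20^0.654 = 6.1 × 7.094 ≈ 43.272 kt.
43.272 × 1.151 ≈ 49.81 mph → 49.8 mph.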